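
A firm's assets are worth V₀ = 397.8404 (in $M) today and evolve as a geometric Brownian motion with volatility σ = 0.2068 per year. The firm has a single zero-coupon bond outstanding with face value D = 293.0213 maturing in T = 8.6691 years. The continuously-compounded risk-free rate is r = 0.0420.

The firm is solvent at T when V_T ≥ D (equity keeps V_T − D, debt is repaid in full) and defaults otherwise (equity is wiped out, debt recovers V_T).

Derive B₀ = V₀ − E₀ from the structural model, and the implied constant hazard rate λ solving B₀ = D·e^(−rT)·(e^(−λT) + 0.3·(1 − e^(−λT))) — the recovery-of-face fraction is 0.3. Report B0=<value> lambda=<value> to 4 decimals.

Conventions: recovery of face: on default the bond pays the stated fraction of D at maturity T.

With assets at 397.8404 and a single debt payment of 293.0213 at 8.6691 years:
d₁ = [ln(V₀/D) + (r + σ²/2)T] / (σ√T)
   = [ln(397.8404/293.0213) + (0.0420 + 0.5·0.2068²)·8.6691] / (0.2068·√8.6691)
   = [0.305806 + 0.549475] / 0.608888 = 1.404659
d₂ = d₁ − σ√T = 1.404659 − 0.608888 = 0.795771
N(d₁) = 0.919939,  N(d₂) = 0.786917,  e^(−rT) = 0.694820
E₀ = V₀·N(d₁) − D·e^(−rT)·N(d₂)
   = 397.8404·0.919939 − 293.0213·0.694820·0.786917 = 205.774655
B₀ = V₀ − E₀ = 397.8404 − 205.774655 = 192.065745
e^(−λT) = (B₀·e^(rT)/D − 0.3)/(1 − 0.3) = (192.0657·1.439221/293.0213 − 0.3)/0.7 = 0.91908802
λ = −ln(0.91908802)/8.6691 = 0.009733

B0=192.0657 lambda=0.0097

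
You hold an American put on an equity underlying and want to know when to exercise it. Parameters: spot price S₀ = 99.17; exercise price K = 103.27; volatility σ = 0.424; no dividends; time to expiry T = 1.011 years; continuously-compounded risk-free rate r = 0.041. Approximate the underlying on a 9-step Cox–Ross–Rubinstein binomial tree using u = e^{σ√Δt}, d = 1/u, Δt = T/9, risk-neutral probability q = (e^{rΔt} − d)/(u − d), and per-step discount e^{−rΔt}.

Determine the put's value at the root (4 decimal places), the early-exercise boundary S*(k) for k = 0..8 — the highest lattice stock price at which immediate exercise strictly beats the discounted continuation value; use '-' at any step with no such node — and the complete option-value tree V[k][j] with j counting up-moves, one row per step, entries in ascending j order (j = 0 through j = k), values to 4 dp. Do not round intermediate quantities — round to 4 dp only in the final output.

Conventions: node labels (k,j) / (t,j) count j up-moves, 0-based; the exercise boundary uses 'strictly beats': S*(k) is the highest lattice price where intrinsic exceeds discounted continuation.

price = 17.5204
boundary = - - - - 56.1710 64.7485 56.1710 64.7485 74.6357
tree:
17.5204
23.5026 11.2267
30.6187 16.0413 6.1338
38.6305 22.2583 9.4797 2.5783
47.0990 29.8538 14.2672 4.3993 0.6360
54.5401 38.5215 20.7774 7.3718 1.2305 0.0000
60.9955 47.0990 29.0341 12.0580 2.3805 0.0000 0.0000
66.5957 54.5401 38.5215 19.0644 4.6055 0.0000 0.0000 0.0000
71.4541 60.9955 47.0990 28.6343 8.9099 0.0000 0.0000 0.0000 0.0000
75.6688 66.5957 54.5401 38.5215 17.2373 0.0000 0.0000 0.0000 0.0000 0.0000

Δt=0.11233  u=1.15270  d=0.86753  q=0.48072  discount=0.99540
step 9 (expiry): payoffs max(K−S,0) = 75.6688 66.5957 54.5401 38.5215 17.2373 0.0000 0.0000 0.0000 0.0000 0.0000
step 8: (k=8,j=0): S=31.8159, K−S=71.4541, hold=70.9795 ⇒ V=71.4541 exercise | (k=8,j=1): S=42.2745, K−S=60.9955, hold=60.5210 ⇒ V=60.9955 exercise | (k=8,j=2): S=56.1710, K−S=47.0990, hold=46.6244 ⇒ V=47.0990 exercise | (k=8,j=3): S=74.6357, K−S=28.6343, hold=28.1598 ⇒ V=28.6343 exercise | (k=8,j=4): S=99.1700, K−S=4.1000, hold=8.9099 ⇒ V=8.9099 continue | (k=8,j=5): S=131.7693, K−S=0.0000, hold=0.0000 ⇒ V=0.0000 continue | (k=8,j=6): S=175.0847, K−S=0.0000, hold=0.0000 ⇒ V=0.0000 continue | (k=8,j=7): S=232.6387, K−S=0.0000, hold=0.0000 ⇒ V=0.0000 continue | (k=8,j=8): S=309.1121, K−S=0.0000, hold=0.0000 ⇒ V=0.0000 continue  boundary S*=74.6357
step 7: (k=7,j=0): S=36.6743, K−S=66.5957, hold=66.1212 ⇒ V=66.5957 exercise | (k=7,j=1): S=48.7299, K−S=54.5401, hold=54.0656 ⇒ V=54.5401 exercise | (k=7,j=2): S=64.7485, K−S=38.5215, hold=38.0470 ⇒ V=38.5215 exercise | (k=7,j=3): S=86.0327, K−S=17.2373, hold=19.0644 ⇒ V=19.0644 continue | (k=7,j=4): S=114.3134, K−S=0.0000, hold=4.6055 ⇒ V=4.6055 continue | (k=7,j=5): S=151.8907, K−S=0.0000, hold=0.0000 ⇒ V=0.0000 continue | (k=7,j=6): S=201.8204, K−S=0.0000, hold=0.0000 ⇒ V=0.0000 continue | (k=7,j=7): S=268.1631, K−S=0.0000, hold=0.0000 ⇒ V=0.0000 continue  boundary S*=64.7485
step 6: (k=6,j=0): S=42.2745, K−S=60.9955, hold=60.5210 ⇒ V=60.9955 exercise | (k=6,j=1): S=56.1710, K−S=47.0990, hold=46.6244 ⇒ V=47.0990 exercise | (k=6,j=2): S=74.6357, K−S=28.6343, hold=29.0341 ⇒ V=29.0341 continue | (k=6,j=3): S=99.1700, K−S=4.1000, hold=12.0580 ⇒ V=12.0580 continue | (k=6,j=4): S=131.7693, K−S=0.0000, hold=2.3805 ⇒ V=2.3805 continue | (k=6,j=5): S=175.0847, K−S=0.0000, hold=0.0000 ⇒ V=0.0000 continue | (k=6,j=6): S=232.6387, K−S=0.0000, hold=0.0000 ⇒ V=0.0000 continue  boundary S*=56.1710
step 5: (k=5,j=0): S=48.7299, K−S=54.5401, hold=54.0656 ⇒ V=54.5401 exercise | (k=5,j=1): S=64.7485, K−S=38.5215, hold=38.2383 ⇒ V=38.5215 exercise | (k=5,j=2): S=86.0327, K−S=17.2373, hold=20.7774 ⇒ V=20.7774 continue | (k=5,j=3): S=114.3134, K−S=0.0000, hold=7.3718 ⇒ V=7.3718 continue | (k=5,j=4): S=151.8907, K−S=0.0000, hold=1.2305 ⇒ V=1.2305 continue | (k=5,j=5): S=201.8204, K−S=0.0000, hold=0.0000 ⇒ V=0.0000 continue  boundary S*=64.7485
step 4: (k=4,j=0): S=56.1710, K−S=47.0990, hold=46.6244 ⇒ V=47.0990 exercise | (k=4,j=1): S=74.6357, K−S=28.6343, hold=29.8538 ⇒ V=29.8538 continue | (k=4,j=2): S=99.1700, K−S=4.1000, hold=14.2672 ⇒ V=14.2672 continue | (k=4,j=3): S=131.7693, K−S=0.0000, hold=4.3993 ⇒ V=4.3993 continue | (k=4,j=4): S=175.0847, K−S=0.0000, hold=0.6360 ⇒ V=0.6360 continue  boundary S*=56.1710
step 3: (k=3,j=0): S=64.7485, K−S=38.5215, hold=38.6305 ⇒ V=38.6305 continue | (k=3,j=1): S=86.0327, K−S=17.2373, hold=22.2583 ⇒ V=22.2583 continue | (k=3,j=2): S=114.3134, K−S=0.0000, hold=9.4797 ⇒ V=9.4797 continue | (k=3,j=3): S=151.8907, K−S=0.0000, hold=2.5783 ⇒ V=2.5783 continue  boundary S*=-
step 2: (k=2,j=0): S=74.6357, K−S=28.6343, hold=30.6187 ⇒ V=30.6187 continue | (k=2,j=1): S=99.1700, K−S=4.1000, hold=16.0413 ⇒ V=16.0413 continue | (k=2,j=2): S=131.7693, K−S=0.0000, hold=6.1338 ⇒ V=6.1338 continue  boundary S*=-
step 1: (k=1,j=0): S=86.0327, K−S=17.2373, hold=23.5026 ⇒ V=23.5026 continue | (k=1,j=1): S=114.3134, K−S=0.0000, hold=11.2267 ⇒ V=11.2267 continue  boundary S*=-
step 0: (k=0,j=0): S=99.1700, K−S=4.1000, hold=17.5204 ⇒ V=17.5204 continue  boundary S*=-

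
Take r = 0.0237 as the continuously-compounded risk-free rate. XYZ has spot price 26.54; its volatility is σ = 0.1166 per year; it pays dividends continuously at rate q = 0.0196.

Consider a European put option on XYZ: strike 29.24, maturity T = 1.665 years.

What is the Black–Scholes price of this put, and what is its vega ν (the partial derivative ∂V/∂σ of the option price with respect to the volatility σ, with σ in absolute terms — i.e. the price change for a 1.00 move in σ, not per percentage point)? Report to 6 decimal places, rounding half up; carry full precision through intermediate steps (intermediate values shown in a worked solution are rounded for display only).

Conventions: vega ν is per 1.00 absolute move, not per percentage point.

price = 3.103236
ν = 11.531100

σ√T = 0.1166·√1.665 = 0.150455
d₁ = (ln(S/K) + (r−q+σ²/2)T) / (σ√T) = (ln(26.54/29.24) + (0.0237−0.0196+0.1166²/2)·1.665) / 0.150455 = (-0.096885 + 0.018145) / 0.150455 = -0.523346
d₂ = d₁ − σ√T = -0.523346 − 0.150455 = -0.673800
e^{−rT} = 0.961308
e^{−qT} = 0.967893
N(−d₁) = 0.699633,  N(−d₂) = 0.749781
Put price V = K·e^{−rT}·N(−d₂) − S·e^{−qT}·N(−d₁) = 21.075324 − 17.972088 = 3.103236
φ(d₁) = (1/√(2π))·e^{−d₁²/2} = 0.347885
ν = S·e^{−qT}·φ(d₁)·√T = 11.531100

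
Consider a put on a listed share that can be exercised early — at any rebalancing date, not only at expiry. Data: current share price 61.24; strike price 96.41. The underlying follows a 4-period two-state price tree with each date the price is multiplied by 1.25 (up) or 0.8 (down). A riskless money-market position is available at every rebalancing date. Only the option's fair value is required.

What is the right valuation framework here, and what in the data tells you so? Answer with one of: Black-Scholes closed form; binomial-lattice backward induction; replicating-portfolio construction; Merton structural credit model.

Key observation: an American put (K = 96.41, S₀ = 61.24) on a 4-date tree has no closed form — the optimal stopping decision is embedded and must be resolved recursively from expiry.

framework: binomial-lattice backward induction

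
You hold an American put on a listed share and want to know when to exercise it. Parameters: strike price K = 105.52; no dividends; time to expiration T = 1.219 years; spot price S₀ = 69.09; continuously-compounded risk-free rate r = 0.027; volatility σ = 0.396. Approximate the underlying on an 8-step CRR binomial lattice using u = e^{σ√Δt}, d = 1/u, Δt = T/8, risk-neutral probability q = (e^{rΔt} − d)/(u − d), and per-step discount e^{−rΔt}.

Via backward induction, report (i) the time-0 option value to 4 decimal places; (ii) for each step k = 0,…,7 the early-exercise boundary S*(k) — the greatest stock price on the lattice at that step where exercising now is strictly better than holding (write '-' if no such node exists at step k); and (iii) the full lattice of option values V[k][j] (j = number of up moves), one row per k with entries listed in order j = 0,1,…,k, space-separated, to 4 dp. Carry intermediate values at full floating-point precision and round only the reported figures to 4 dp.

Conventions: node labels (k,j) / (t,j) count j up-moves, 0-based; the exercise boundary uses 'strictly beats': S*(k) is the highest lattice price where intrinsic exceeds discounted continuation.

price = 38.1184
boundary = - - 50.7165 59.1946 50.7165 59.1946 69.0900 80.6396
tree:
38.1184
46.3820 29.3056
54.8035 37.4661 20.5302
62.0674 46.3254 27.9883 12.4559
68.2909 54.8035 36.7832 18.4995 5.8767
73.6230 62.0674 46.3254 26.5439 9.7588 1.6321
78.1914 68.2909 54.8035 36.4300 15.8351 3.1198 0.0000
82.1056 73.6230 62.0674 46.3254 24.8804 5.9637 0.0000 0.0000
85.4591 78.1914 68.2909 54.8035 36.4300 11.4001 0.0000 0.0000 0.0000

params: Δt=0.15238 u=1.16717 d=0.85678 q=0.47471 e^(-rΔt)=0.99589
t_8 payoffs: 85.4591 78.1914 68.2909 54.8035 36.4300 11.4001 0.0000 0.0000 0.0000
t_7: node(7,0) S=23.4144 payoff=82.1056 vs cont=81.6723 → 82.1056 [stop]  node(7,1) S=31.8970 payoff=73.6230 vs cont=73.1898 → 73.6230 [stop]  node(7,2) S=43.4526 payoff=62.0674 vs cont=61.6341 → 62.0674 [stop]  node(7,3) S=59.1946 payoff=46.3254 vs cont=45.8922 → 46.3254 [stop]  node(7,4) S=80.6396 payoff=24.8804 vs cont=24.4472 → 24.8804 [stop]  node(7,5) S=109.8536 payoff=0.0000 vs cont=5.9637 → 5.9637 [wait]  node(7,6) S=149.6513 payoff=0.0000 vs cont=0.0000 → 0.0000 [wait]  node(7,7) S=203.8668 payoff=0.0000 vs cont=0.0000 → 0.0000 [wait]  ⇒ S*(7)=80.6396
t_6: node(6,0) S=27.3286 payoff=78.1914 vs cont=77.7582 → 78.1914 [stop]  node(6,1) S=37.2291 payoff=68.2909 vs cont=67.8576 → 68.2909 [stop]  node(6,2) S=50.7165 payoff=54.8035 vs cont=54.3703 → 54.8035 [stop]  node(6,3) S=69.0900 payoff=36.4300 vs cont=35.9968 → 36.4300 [stop]  node(6,4) S=94.1199 payoff=11.4001 vs cont=15.8351 → 15.8351 [wait]  node(6,5) S=128.2175 payoff=0.0000 vs cont=3.1198 → 3.1198 [wait]  node(6,6) S=174.6681 payoff=0.0000 vs cont=0.0000 → 0.0000 [wait]  ⇒ S*(6)=69.0900
t_5: node(5,0) S=31.8970 payoff=73.6230 vs cont=73.1898 → 73.6230 [stop]  node(5,1) S=43.4526 payoff=62.0674 vs cont=61.6341 → 62.0674 [stop]  node(5,2) S=59.1946 payoff=46.3254 vs cont=45.8922 → 46.3254 [stop]  node(5,3) S=80.6396 payoff=24.8804 vs cont=26.5439 → 26.5439 [wait]  node(5,4) S=109.8536 payoff=0.0000 vs cont=9.7588 → 9.7588 [wait]  node(5,5) S=149.6513 payoff=0.0000 vs cont=1.6321 → 1.6321 [wait]  ⇒ S*(5)=59.1946
t_4: node(4,0) S=37.2291 payoff=68.2909 vs cont=67.8576 → 68.2909 [stop]  node(4,1) S=50.7165 payoff=54.8035 vs cont=54.3703 → 54.8035 [stop]  node(4,2) S=69.0900 payoff=36.4300 vs cont=36.7832 → 36.7832 [wait]  node(4,3) S=94.1199 payoff=11.4001 vs cont=18.4995 → 18.4995 [wait]  node(4,4) S=128.2175 payoff=0.0000 vs cont=5.8767 → 5.8767 [wait]  ⇒ S*(4)=50.7165
t_3: node(3,0) S=43.4526 payoff=62.0674 vs cont=61.6341 → 62.0674 [stop]  node(3,1) S=59.1946 payoff=46.3254 vs cont=46.0591 → 46.3254 [stop]  node(3,2) S=80.6396 payoff=24.8804 vs cont=27.9883 → 27.9883 [wait]  node(3,3) S=109.8536 payoff=0.0000 vs cont=12.4559 → 12.4559 [wait]  ⇒ S*(3)=59.1946
t_2: node(2,0) S=50.7165 payoff=54.8035 vs cont=54.3703 → 54.8035 [stop]  node(2,1) S=69.0900 payoff=36.4300 vs cont=37.4661 → 37.4661 [wait]  node(2,2) S=94.1199 payoff=11.4001 vs cont=20.5302 → 20.5302 [wait]  ⇒ S*(2)=50.7165
t_1: node(1,0) S=59.1946 payoff=46.3254 vs cont=46.3820 → 46.3820 [wait]  node(1,1) S=80.6396 payoff=24.8804 vs cont=29.3056 → 29.3056 [wait]  ⇒ S*(1)=-
t_0: node(0,0) S=69.0900 payoff=36.4300 vs cont=38.1184 → 38.1184 [wait]  ⇒ S*(0)=-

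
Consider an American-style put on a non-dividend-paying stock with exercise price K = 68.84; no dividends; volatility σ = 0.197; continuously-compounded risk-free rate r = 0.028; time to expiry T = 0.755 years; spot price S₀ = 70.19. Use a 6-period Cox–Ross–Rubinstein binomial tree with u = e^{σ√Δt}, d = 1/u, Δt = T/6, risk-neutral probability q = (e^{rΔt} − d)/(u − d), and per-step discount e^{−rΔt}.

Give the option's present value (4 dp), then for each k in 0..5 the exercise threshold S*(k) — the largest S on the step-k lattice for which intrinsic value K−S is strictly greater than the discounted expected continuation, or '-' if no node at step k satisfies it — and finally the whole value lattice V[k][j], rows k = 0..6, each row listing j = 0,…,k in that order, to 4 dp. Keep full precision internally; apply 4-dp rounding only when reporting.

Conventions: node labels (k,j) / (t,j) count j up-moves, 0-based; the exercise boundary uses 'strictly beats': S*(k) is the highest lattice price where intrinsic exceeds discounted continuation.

price = 3.4994
boundary = - - - 56.9151 61.0347 56.9151
tree:
3.4994
5.4768 1.6069
8.2671 2.8100 0.4518
11.9249 4.7787 0.9211 0.0000
15.7665 7.8053 1.8779 0.0000 0.0000
19.3487 11.9249 3.8285 0.0000 0.0000 0.0000
22.6892 15.7665 7.8053 0.0000 0.0000 0.0000 0.0000

Δt=0.12583  u=1.07238  d=0.93250  q=0.50777  discount=0.99648
step 6 (expiry): payoffs max(K−S,0) = 22.6892 15.7665 7.8053 0.0000 0.0000 0.0000 0.0000
step 5: (k=5,j=0): S=49.4913, K−S=19.3487, hold=19.1066 ⇒ V=19.3487 exercise | (k=5,j=1): S=56.9151, K−S=11.9249, hold=11.6828 ⇒ V=11.9249 exercise | (k=5,j=2): S=65.4525, K−S=3.3875, hold=3.8285 ⇒ V=3.8285 continue | (k=5,j=3): S=75.2705, K−S=0.0000, hold=0.0000 ⇒ V=0.0000 continue | (k=5,j=4): S=86.5612, K−S=0.0000, hold=0.0000 ⇒ V=0.0000 continue | (k=5,j=5): S=99.5455, K−S=0.0000, hold=0.0000 ⇒ V=0.0000 continue  boundary S*=56.9151
step 4: (k=4,j=0): S=53.0735, K−S=15.7665, hold=15.5243 ⇒ V=15.7665 exercise | (k=4,j=1): S=61.0347, K−S=7.8053, hold=7.7863 ⇒ V=7.8053 exercise | (k=4,j=2): S=70.1900, K−S=0.0000, hold=1.8779 ⇒ V=1.8779 continue | (k=4,j=3): S=80.7186, K−S=0.0000, hold=0.0000 ⇒ V=0.0000 continue | (k=4,j=4): S=92.8266, K−S=0.0000, hold=0.0000 ⇒ V=0.0000 continue  boundary S*=61.0347
step 3: (k=3,j=0): S=56.9151, K−S=11.9249, hold=11.6828 ⇒ V=11.9249 exercise | (k=3,j=1): S=65.4525, K−S=3.3875, hold=4.7787 ⇒ V=4.7787 continue | (k=3,j=2): S=75.2705, K−S=0.0000, hold=0.9211 ⇒ V=0.9211 continue | (k=3,j=3): S=86.5612, K−S=0.0000, hold=0.0000 ⇒ V=0.0000 continue  boundary S*=56.9151
step 2: (k=2,j=0): S=61.0347, K−S=7.8053, hold=8.2671 ⇒ V=8.2671 continue | (k=2,j=1): S=70.1900, K−S=0.0000, hold=2.8100 ⇒ V=2.8100 continue | (k=2,j=2): S=80.7186, K−S=0.0000, hold=0.4518 ⇒ V=0.4518 continue  boundary S*=-
step 1: (k=1,j=0): S=65.4525, K−S=3.3875, hold=5.4768 ⇒ V=5.4768 continue | (k=1,j=1): S=75.2705, K−S=0.0000, hold=1.6069 ⇒ V=1.6069 continue  boundary S*=-
step 0: (k=0,j=0): S=70.1900, K−S=0.0000, hold=3.4994 ⇒ V=3.4994 continue  boundary S*=-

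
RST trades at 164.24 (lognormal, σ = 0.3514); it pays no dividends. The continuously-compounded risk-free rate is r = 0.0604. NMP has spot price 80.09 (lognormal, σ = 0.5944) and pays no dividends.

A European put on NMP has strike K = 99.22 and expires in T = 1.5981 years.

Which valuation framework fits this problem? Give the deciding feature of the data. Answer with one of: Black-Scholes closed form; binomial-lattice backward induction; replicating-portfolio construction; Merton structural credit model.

framework: Black-Scholes closed form

Key observation: a European-exercise option on NMP struck at 99.22 — a GBM underlying with constant parameters — admits an analytic price: the data contain no early exercise, no discrete tree, no debt structure.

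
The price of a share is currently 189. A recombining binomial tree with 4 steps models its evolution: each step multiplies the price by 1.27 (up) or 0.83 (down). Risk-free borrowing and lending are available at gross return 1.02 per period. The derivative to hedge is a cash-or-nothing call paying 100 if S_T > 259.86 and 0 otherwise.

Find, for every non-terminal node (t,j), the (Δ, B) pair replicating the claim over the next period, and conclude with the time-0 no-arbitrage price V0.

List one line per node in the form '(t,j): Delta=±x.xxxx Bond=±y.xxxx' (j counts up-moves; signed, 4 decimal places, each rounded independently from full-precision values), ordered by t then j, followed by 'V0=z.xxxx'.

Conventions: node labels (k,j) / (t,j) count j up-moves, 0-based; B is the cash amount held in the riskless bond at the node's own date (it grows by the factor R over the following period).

Risk-neutral probability p* = (R−d)/(u−d) = (1.02−0.83)/(1.27−0.83) = 0.4318.
Terminal payoffs: V(4,0)=0.0000, V(4,1)=0.0000, V(4,2)=0.0000, V(4,3)=100.0000, V(4,4)=100.0000
(3,0): S=108.0677. Δ = (V_up−V_dn)/(S_up−S_dn) = (0.0000−0.0000)/(137.2460−89.6962) = 0.0000. V = [p*·0.0000 + (1−p*)·0.0000]/1.02 = 0.0000. B = V − Δ·S = 0.0000.
(3,1): S=165.3567. Δ = (V_up−V_dn)/(S_up−S_dn) = (0.0000−0.0000)/(210.0030−137.2460) = 0.0000. V = [p*·0.0000 + (1−p*)·0.0000]/1.02 = 0.0000. B = V − Δ·S = 0.0000.
(3,2): S=253.0156. Δ = (V_up−V_dn)/(S_up−S_dn) = (100.0000−0.0000)/(321.3298−210.0030) = 0.8983. V = [p*·100.0000 + (1−p*)·0.0000]/1.02 = 42.3351. B = V − Δ·S = -184.9376.
(3,3): S=387.1444. Δ = (V_up−V_dn)/(S_up−S_dn) = (100.0000−100.0000)/(491.6734−321.3298) = 0.0000. V = [p*·100.0000 + (1−p*)·100.0000]/1.02 = 98.0392. B = V − Δ·S = 98.0392.
(2,0): S=130.2021. Δ = (V_up−V_dn)/(S_up−S_dn) = (0.0000−0.0000)/(165.3567−108.0677) = 0.0000. V = [p*·0.0000 + (1−p*)·0.0000]/1.02 = 0.0000. B = V − Δ·S = 0.0000.
(2,1): S=199.2249. Δ = (V_up−V_dn)/(S_up−S_dn) = (42.3351−0.0000)/(253.0156−165.3567) = 0.4830. V = [p*·42.3351 + (1−p*)·0.0000]/1.02 = 17.9226. B = V − Δ·S = -78.2936.
(2,2): S=304.8381. Δ = (V_up−V_dn)/(S_up−S_dn) = (98.0392−42.3351)/(387.1444−253.0156) = 0.4153. V = [p*·98.0392 + (1−p*)·42.3351]/1.02 = 65.0874. B = V − Δ·S = -61.5128.
(1,0): S=156.8700. Δ = (V_up−V_dn)/(S_up−S_dn) = (17.9226−0.0000)/(199.2249−130.2021) = 0.2597. V = [p*·17.9226 + (1−p*)·0.0000]/1.02 = 7.5876. B = V − Δ·S = -33.1457.
(1,1): S=240.0300. Δ = (V_up−V_dn)/(S_up−S_dn) = (65.0874−17.9226)/(304.8381−199.2249) = 0.4466. V = [p*·65.0874 + (1−p*)·17.9226]/1.02 = 37.5385. B = V − Δ·S = -69.6542.
(0,0): S=189.0000. Δ = (V_up−V_dn)/(S_up−S_dn) = (37.5385−7.5876)/(240.0300−156.8700) = 0.3602. V = [p*·37.5385 + (1−p*)·7.5876]/1.02 = 20.1185. B = V − Δ·S = -47.9517.
Verification: the root portfolio costs Δ(0,0)·S0 + B(0,0) = 20.1185, matching V0.

(0,0): Delta=0.3602 Bond=-47.9517
(1,0): Delta=0.2597 Bond=-33.1457
(1,1): Delta=0.4466 Bond=-69.6542
(2,0): Delta=0.0000 Bond=0.0000
(2,1): Delta=0.4830 Bond=-78.2936
(2,2): Delta=0.4153 Bond=-61.5128
(3,0): Delta=0.0000 Bond=0.0000
(3,1): Delta=0.0000 Bond=0.0000
(3,2): Delta=0.8983 Bond=-184.9376
(3,3): Delta=0.0000 Bond=98.0392
V0=20.1185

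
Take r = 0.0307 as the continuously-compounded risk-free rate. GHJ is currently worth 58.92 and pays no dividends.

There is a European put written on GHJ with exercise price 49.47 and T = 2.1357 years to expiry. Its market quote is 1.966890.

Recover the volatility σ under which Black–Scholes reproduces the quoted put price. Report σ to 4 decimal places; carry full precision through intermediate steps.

sigma = 0.2098

At σ = 0.2098 the Black–Scholes value reproduces the quote:
σ√T = 0.2098·√2.1357 = 0.306602
d₁ = (ln(S/K) + (r+σ²/2)T) / (σ√T) = (ln(58.92/49.47) + (0.0307+0.2098²/2)·2.1357) / 0.306602 = (0.174814 + 0.112569) / 0.306602 = 0.937314
d₂ = d₁ − σ√T = 0.937314 − 0.306602 = 0.630711
e^{−rT} = 0.936537
N(−d₁) = 0.174299,  N(−d₂) = 0.264115
V = K·e^{−rT}·N(−d₂) − S·N(−d₁) = 12.236563 − 10.269673 = 1.966890 (equal to the quote); since ∂V/∂σ > 0 for all σ, the implied volatility is unique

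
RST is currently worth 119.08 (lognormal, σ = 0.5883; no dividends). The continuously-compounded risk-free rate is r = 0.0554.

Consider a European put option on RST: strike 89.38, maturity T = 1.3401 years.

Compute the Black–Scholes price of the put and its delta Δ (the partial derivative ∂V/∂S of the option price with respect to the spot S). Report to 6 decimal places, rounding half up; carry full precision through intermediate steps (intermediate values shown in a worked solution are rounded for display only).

price = 12.392117
Δ = -0.191932

σ√T = 0.5883·√1.3401 = 0.681032
d₁ = (ln(S/K) + (r+σ²/2)T) / (σ√T) = (ln(119.08/89.38) + (0.0554+0.5883²/2)·1.3401) / 0.681032 = (0.286899 + 0.306144) / 0.681032 = 0.870800
d₂ = d₁ − σ√T = 0.870800 − 0.681032 = 0.189768
e^{−rT} = 0.928447
N(−d₁) = 0.191932,  N(−d₂) = 0.424746
Put price V = K·e^{−rT}·N(−d₂) − S·N(−d₁) = 35.247352 − 22.855235 = 12.392117
Δ = −N(−d₁) = -0.191932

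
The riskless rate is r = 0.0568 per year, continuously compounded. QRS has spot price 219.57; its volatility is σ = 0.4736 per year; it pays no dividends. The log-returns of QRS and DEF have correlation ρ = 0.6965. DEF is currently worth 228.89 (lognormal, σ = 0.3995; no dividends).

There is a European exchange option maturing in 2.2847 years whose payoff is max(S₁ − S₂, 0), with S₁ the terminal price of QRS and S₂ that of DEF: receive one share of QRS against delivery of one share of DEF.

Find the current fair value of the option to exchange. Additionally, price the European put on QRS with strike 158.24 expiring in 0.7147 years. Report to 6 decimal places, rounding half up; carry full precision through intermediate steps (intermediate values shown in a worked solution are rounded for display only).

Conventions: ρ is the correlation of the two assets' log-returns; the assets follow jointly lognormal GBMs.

σ_eff = √(σ₁² + σ₂² − 2ρσ₁σ₂) = √(0.4736² + 0.3995² − 2·0.6965·0.4736·0.3995) = 0.346896
d₁ = (ln(S₁/S₂) + (q₂ − q₁ + σ_eff²/2)T) / (σ_eff√T) = (ln(219.57/228.89) + (0.0 − 0.0 + 0.060169)·2.2847) / 0.524342 = 0.182890
d₂ = d₁ − σ_eff√T = 0.182890 − 0.524342 = -0.341452
N(d₁) = 0.572558,  N(d₂) = 0.366382
V = S₁·e^{−q₁T}·N(d₁) − S₂·e^{−q₂T}·N(d₂) = 125.716496 − 83.861092 = 41.855404
[vanilla: QRS put K=158.24]
σ√T = 0.4736·√0.7147 = 0.400381
d₁ = (ln(S/K) + (r+σ²/2)T) / (σ√T) = (ln(219.57/158.24) + (0.0568+0.4736²/2)·0.7147) / 0.400381 = (0.327558 + 0.120747) / 0.400381 = 1.119697
d₂ = d₁ − σ√T = 1.119697 − 0.400381 = 0.719316
e^{−rT} = 0.960218
N(−d₁) = 0.131421,  N(−d₂) = 0.235973
price = K·e^{−rT}·N(−d₂) − S·N(−d₁) = 35.854896 − 28.856189 = 6.998708

exchange price = 41.855404
price(QRS put K=158.24) = 6.998708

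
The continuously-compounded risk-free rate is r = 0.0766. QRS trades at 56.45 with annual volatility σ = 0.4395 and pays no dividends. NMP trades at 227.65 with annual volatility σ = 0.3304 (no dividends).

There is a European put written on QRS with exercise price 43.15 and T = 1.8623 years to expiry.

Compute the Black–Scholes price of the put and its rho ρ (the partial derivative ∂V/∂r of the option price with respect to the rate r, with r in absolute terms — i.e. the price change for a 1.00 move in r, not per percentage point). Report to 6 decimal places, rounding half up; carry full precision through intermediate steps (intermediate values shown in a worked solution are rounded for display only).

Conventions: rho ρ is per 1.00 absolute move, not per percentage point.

σ√T = 0.4395·√1.8623 = 0.599769
d₁ = (ln(S/K) + (r+σ²/2)T) / (σ√T) = (ln(56.45/43.15) + (0.0766+0.4395²/2)·1.8623) / 0.599769 = (0.268673 + 0.322513) / 0.599769 = 0.985691
d₂ = d₁ − σ√T = 0.985691 − 0.599769 = 0.385922
e^{−rT} = 0.867056
N(−d₁) = 0.162142,  N(−d₂) = 0.349777
Put price V = K·e^{−rT}·N(−d₂) − S·N(−d₁) = 13.086372 − 9.152944 = 3.933429
ρ = −K·T·e^{−rT}·N(−d₂) = -24.370751

price = 3.933429
ρ = -24.370751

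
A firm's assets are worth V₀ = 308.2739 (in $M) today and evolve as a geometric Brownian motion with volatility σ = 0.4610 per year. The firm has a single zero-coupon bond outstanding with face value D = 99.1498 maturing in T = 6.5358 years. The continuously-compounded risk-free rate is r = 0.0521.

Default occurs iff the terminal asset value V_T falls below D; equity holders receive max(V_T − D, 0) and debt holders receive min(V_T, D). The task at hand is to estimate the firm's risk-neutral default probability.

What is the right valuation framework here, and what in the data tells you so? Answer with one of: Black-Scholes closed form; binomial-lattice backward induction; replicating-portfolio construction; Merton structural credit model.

framework: Merton structural credit model

Key observation: the data describe a firm's assets (V₀ = 308.2739, GBM) and a single zero-coupon debt of face 99.1498, so credit quantities follow from equity-as-call in the structural model.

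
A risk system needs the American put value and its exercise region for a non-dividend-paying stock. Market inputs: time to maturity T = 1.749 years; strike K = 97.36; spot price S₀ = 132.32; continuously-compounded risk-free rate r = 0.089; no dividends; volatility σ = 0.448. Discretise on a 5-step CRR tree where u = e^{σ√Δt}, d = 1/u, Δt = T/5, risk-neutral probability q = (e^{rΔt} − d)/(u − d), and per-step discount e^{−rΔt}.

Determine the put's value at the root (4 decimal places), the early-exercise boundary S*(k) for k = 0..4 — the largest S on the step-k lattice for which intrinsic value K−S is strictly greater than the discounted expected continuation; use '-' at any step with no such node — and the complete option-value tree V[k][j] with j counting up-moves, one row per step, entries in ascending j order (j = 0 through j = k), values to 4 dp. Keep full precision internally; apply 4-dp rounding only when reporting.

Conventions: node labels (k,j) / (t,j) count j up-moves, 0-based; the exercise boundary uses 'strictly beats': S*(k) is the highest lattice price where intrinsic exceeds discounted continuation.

price = 7.7719
boundary = - - - 59.7596 77.8897
tree:
7.7719
13.5710 2.3095
23.0475 4.7004 0.0000
37.6004 9.5665 0.0000 0.0000
51.5105 19.4703 0.0000 0.0000 0.0000
62.1827 37.6004 0.0000 0.0000 0.0000 0.0000

params: Δt=0.34980 u=1.30338 d=0.76723 q=0.49312 e^(-rΔt)=0.96935
t_5 payoffs: 62.1827 37.6004 0.0000 0.0000 0.0000 0.0000
t_4: node(4,0) S=45.8495 payoff=51.5105 vs cont=48.5261 → 51.5105 [stop]  node(4,1) S=77.8897 payoff=19.4703 vs cont=18.4746 → 19.4703 [stop]  node(4,2) S=132.3200 payoff=0.0000 vs cont=0.0000 → 0.0000 [wait]  node(4,3) S=224.7868 payoff=0.0000 vs cont=0.0000 → 0.0000 [wait]  node(4,4) S=381.8706 payoff=0.0000 vs cont=0.0000 → 0.0000 [wait]  ⇒ S*(4)=77.8897
t_3: node(3,0) S=59.7596 payoff=37.6004 vs cont=34.6161 → 37.6004 [stop]  node(3,1) S=101.5203 payoff=0.0000 vs cont=9.5665 → 9.5665 [wait]  node(3,2) S=172.4639 payoff=0.0000 vs cont=0.0000 → 0.0000 [wait]  node(3,3) S=292.9837 payoff=0.0000 vs cont=0.0000 → 0.0000 [wait]  ⇒ S*(3)=59.7596
t_2: node(2,0) S=77.8897 payoff=19.4703 vs cont=23.0475 → 23.0475 [wait]  node(2,1) S=132.3200 payoff=0.0000 vs cont=4.7004 → 4.7004 [wait]  node(2,2) S=224.7868 payoff=0.0000 vs cont=0.0000 → 0.0000 [wait]  ⇒ S*(2)=-
t_1: node(1,0) S=101.5203 payoff=0.0000 vs cont=13.5710 → 13.5710 [wait]  node(1,1) S=172.4639 payoff=0.0000 vs cont=2.3095 → 2.3095 [wait]  ⇒ S*(1)=-
t_0: node(0,0) S=132.3200 payoff=0.0000 vs cont=7.7719 → 7.7719 [wait]  ⇒ S*(0)=-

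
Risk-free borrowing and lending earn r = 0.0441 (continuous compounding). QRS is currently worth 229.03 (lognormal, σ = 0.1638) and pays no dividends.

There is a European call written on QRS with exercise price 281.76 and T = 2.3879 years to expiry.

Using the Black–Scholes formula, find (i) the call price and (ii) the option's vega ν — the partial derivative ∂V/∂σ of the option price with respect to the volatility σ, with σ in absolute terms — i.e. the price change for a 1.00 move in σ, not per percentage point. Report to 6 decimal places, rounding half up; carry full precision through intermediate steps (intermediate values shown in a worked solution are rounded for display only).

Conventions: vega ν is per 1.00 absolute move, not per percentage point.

σ√T = 0.1638·√2.3879 = 0.253117
d₁ = (ln(S/K) + (r+σ²/2)T) / (σ√T) = (ln(229.03/281.76) + (0.0441+0.1638²/2)·2.3879) / 0.253117 = (-0.207203 + 0.137341) / 0.253117 = -0.276007
d₂ = d₁ − σ√T = -0.276007 − 0.253117 = -0.529124
e^{−rT} = 0.900049
N(d₁) = 0.391272,  N(d₂) = 0.298360
Call price V = S·N(d₁) − K·e^{−rT}·N(d₂) = 89.612917 − 75.663353 = 13.949564
φ(d₁) = (1/√(2π))·e^{−d₁²/2} = 0.384032
ν = S·φ(d₁)·√T = 135.915290

price = 13.949564
ν = 135.915290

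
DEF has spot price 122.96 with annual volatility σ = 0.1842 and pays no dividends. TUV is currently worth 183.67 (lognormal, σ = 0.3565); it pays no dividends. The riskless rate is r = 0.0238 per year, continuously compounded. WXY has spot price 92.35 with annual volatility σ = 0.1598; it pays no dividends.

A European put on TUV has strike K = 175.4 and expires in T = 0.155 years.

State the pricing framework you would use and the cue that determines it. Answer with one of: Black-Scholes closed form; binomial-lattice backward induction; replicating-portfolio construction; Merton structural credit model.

Key observation: a European claim on TUV (strike 175.4) — a lognormal (GBM) underlying with constant rate and volatility — has an exact closed-form value; no lattice or capital structure is involved.

framework: Black-Scholes closed form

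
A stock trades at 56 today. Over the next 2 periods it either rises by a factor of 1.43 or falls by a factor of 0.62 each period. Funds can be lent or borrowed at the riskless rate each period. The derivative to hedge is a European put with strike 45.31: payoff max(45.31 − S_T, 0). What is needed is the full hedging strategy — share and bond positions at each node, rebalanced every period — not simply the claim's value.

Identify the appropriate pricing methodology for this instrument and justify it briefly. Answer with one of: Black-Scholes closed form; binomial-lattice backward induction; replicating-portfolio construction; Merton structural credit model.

Key observation: the task asks for the hedge itself — share and bond holdings at every node of the 2-period tree on spot 56 with factors 1.43/0.62 — which is exactly what the replicating-portfolio construction produces.

framework: replicating-portfolio construction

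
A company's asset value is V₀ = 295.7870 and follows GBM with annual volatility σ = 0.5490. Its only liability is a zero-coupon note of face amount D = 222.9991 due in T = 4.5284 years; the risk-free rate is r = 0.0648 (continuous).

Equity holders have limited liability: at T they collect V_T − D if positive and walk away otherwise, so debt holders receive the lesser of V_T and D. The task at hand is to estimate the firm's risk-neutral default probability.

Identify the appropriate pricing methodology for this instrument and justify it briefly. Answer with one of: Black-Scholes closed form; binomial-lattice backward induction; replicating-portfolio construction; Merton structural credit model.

framework: Merton structural credit model

Key observation: with the firm-asset dynamics (V₀ = 295.7870) and a single zero-coupon liability of face 222.9991 given, debt value, spread, and default probability all derive from the option view of the balance sheet.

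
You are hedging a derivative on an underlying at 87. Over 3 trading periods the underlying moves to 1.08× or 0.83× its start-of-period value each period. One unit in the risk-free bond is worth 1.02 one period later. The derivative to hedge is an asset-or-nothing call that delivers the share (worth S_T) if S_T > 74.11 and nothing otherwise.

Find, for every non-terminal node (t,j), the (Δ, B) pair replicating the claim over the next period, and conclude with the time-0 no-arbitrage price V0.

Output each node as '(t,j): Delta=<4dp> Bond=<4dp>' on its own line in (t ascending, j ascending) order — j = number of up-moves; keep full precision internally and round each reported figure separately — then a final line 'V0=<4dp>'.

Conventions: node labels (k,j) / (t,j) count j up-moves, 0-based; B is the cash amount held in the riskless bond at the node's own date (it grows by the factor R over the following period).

The replicating-portfolio and risk-neutral prices coincide; use p* = (1.02−0.83)/(1.08−0.83) = 0.7600 for the latter.
Terminal payoffs: V(3,0)=0.0000, V(3,1)=0.0000, V(3,2)=84.2257, V(3,3)=109.5949
(2,0): S=59.9343. Δ = (V_up−V_dn)/(S_up−S_dn) = (0.0000−0.0000)/(64.7290−49.7455) = 0.0000. V = [p*·0.0000 + (1−p*)·0.0000]/1.02 = 0.0000. B = V − Δ·S = 0.0000.
(2,1): S=77.9868. Δ = (V_up−V_dn)/(S_up−S_dn) = (84.2257−0.0000)/(84.2257−64.7290) = 4.3200. V = [p*·84.2257 + (1−p*)·0.0000]/1.02 = 62.7564. B = V − Δ·S = -274.1465.
(2,2): S=101.4768. Δ = (V_up−V_dn)/(S_up−S_dn) = (109.5949−84.2257)/(109.5949−84.2257) = 1.0000. V = [p*·109.5949 + (1−p*)·84.2257]/1.02 = 101.4768. B = V − Δ·S = 0.0000.
(1,0): S=72.2100. Δ = (V_up−V_dn)/(S_up−S_dn) = (62.7564−0.0000)/(77.9868−59.9343) = 3.4763. V = [p*·62.7564 + (1−p*)·0.0000]/1.02 = 46.7597. B = V − Δ·S = -204.2660.
(1,1): S=93.9600. Δ = (V_up−V_dn)/(S_up−S_dn) = (101.4768−62.7564)/(101.4768−77.9868) = 1.6484. V = [p*·101.4768 + (1−p*)·62.7564]/1.02 = 90.3764. B = V − Δ·S = -64.5051.
(0,0): S=87.0000. Δ = (V_up−V_dn)/(S_up−S_dn) = (90.3764−46.7597)/(93.9600−72.2100) = 2.0054. V = [p*·90.3764 + (1−p*)·46.7597]/1.02 = 78.3415. B = V − Δ·S = -96.1252.
Check: Δ(0,0)·S0 + B(0,0) = 78.3415 = V0.

(0,0): Delta=2.0054 Bond=-96.1252
(1,0): Delta=3.4763 Bond=-204.2660
(1,1): Delta=1.6484 Bond=-64.5051
(2,0): Delta=0.0000 Bond=0.0000
(2,1): Delta=4.3200 Bond=-274.1465
(2,2): Delta=1.0000 Bond=0.0000
V0=78.3415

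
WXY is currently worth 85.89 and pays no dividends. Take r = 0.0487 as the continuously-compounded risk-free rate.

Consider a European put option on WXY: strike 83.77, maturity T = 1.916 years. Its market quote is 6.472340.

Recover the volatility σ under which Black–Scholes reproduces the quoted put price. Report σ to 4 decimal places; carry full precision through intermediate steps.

sigma = 0.2376

At σ = 0.2376 the Black–Scholes value reproduces the quote:
σ√T = 0.2376·√1.916 = 0.328885
d₁ = (ln(S/K) + (r+σ²/2)T) / (σ√T) = (ln(85.89/83.77) + (0.0487+0.2376²/2)·1.916) / 0.328885 = (0.024992 + 0.147392) / 0.328885 = 0.524148
d₂ = d₁ − σ√T = 0.524148 − 0.328885 = 0.195263
e^{−rT} = 0.910912
N(−d₁) = 0.300088,  N(−d₂) = 0.422594
V = K·e^{−rT}·N(−d₂) − S·N(−d₁) = 32.246891 − 25.774551 = 6.472340 (the quoted price), and the Black–Scholes price is strictly increasing in σ, so σ is unique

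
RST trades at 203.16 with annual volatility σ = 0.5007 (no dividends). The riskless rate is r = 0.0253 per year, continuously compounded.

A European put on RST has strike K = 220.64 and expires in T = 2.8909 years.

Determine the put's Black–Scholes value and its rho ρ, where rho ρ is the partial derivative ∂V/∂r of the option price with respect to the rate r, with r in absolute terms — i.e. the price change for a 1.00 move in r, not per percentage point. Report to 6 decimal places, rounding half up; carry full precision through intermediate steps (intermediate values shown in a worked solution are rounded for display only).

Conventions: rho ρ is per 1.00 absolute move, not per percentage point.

σ√T = 0.5007·√2.8909 = 0.851323
d₁ = (ln(S/K) + (r+σ²/2)T) / (σ√T) = (ln(203.16/220.64) + (0.0253+0.5007²/2)·2.8909) / 0.851323 = (-0.082539 + 0.435515) / 0.851323 = 0.414621
d₂ = d₁ − σ√T = 0.414621 − 0.851323 = -0.436701
e^{−rT} = 0.929471
N(−d₁) = 0.339210,  N(−d₂) = 0.668836
Put price V = K·e^{−rT}·N(−d₂) − S·N(−d₁) = 137.163874 − 68.913837 = 68.250036
ρ = −K·T·e^{−rT}·N(−d₂) = -396.527043

price = 68.250036
ρ = -396.527043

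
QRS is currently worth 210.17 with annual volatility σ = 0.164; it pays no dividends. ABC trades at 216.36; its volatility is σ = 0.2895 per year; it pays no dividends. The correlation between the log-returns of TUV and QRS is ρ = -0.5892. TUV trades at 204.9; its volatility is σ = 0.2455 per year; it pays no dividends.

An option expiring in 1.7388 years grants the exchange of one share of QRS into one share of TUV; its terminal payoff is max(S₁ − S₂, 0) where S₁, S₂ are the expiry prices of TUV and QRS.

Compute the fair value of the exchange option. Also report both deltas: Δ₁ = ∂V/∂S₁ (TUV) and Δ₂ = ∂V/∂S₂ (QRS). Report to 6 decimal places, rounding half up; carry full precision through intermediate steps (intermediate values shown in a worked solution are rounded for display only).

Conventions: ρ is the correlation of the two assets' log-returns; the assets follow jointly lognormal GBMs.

σ_eff = √(σ₁² + σ₂² − 2ρσ₁σ₂) = √(0.2455² + 0.164² − 2·-0.5892·0.2455·0.164) = 0.366894
d₁ = (ln(S₁/S₂) + (q₂ − q₁ + σ_eff²/2)T) / (σ_eff√T) = (ln(204.9/210.17) + (0.0 − 0.0 + 0.067305)·1.7388) / 0.483799 = 0.189409
d₂ = d₁ − σ_eff√T = 0.189409 − 0.483799 = -0.294390
N(d₁) = 0.575114,  N(d₂) = 0.384230
V = S₁·e^{−q₁T}·N(d₁) − S₂·e^{−q₂T}·N(d₂) = 117.840867 − 80.753635 = 37.087231
Key observation: r never enters — measured in units of QRS, the claim is a call on S₁/S₂ struck at 1, so only the dividend yields and σ_eff matter.
Δ₁ = e^{−q₁T}·N(d₁) = 0.575114;  Δ₂ = −e^{−q₂T}·N(d₂) = -0.384230

exchange price = 37.087231
Δ1 = 0.575114
Δ2 = -0.384230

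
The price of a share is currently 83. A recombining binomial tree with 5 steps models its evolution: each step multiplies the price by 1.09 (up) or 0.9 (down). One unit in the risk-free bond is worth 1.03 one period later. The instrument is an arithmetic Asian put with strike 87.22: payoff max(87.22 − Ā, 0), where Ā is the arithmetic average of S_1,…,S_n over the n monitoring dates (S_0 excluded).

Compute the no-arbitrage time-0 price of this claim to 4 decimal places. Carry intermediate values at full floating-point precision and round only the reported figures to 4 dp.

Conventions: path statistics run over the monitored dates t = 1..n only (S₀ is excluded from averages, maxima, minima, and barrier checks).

With p* = (R−d)/(u−d) = 0.6842, sum probability × payoff across the paths and divide by R^5.
Enumerate all 2^5 = 32 price paths (U = up ×1.09, D = down ×0.9); each path with k up-moves has probability p*^k·(1−p*)^(5−k).
DDDDD: Ā=61.1808, payoff=26.0392, prob=0.003140
UDDDD: Ā=74.0967, payoff=13.1233, prob=0.006804
DUDDD: Ā=70.9427, payoff=16.2773, prob=0.006804
UUDDD: Ā=85.9195, payoff=1.3005, prob=0.014743
DDUDD: Ā=68.1041, payoff=19.1159, prob=0.006804
UDUDD: Ā=82.4817, payoff=4.7383, prob=0.014743
DUUDD: Ā=79.3277, payoff=7.8923, prob=0.014743
UUUDD: Ā=96.0746, payoff=0.0000, prob=0.031942
DDDUD: Ā=65.5494, payoff=21.6706, prob=0.006804
UDDUD: Ā=79.3876, payoff=7.8324, prob=0.014743
DUDUD: Ā=76.2336, payoff=10.9864, prob=0.014743
UUDUD: Ā=92.3274, payoff=0.0000, prob=0.031942
DDUUD: Ā=73.3950, payoff=13.8250, prob=0.014743
UDUUD: Ā=88.8895, payoff=0.0000, prob=0.031942
DUUUD: Ā=85.7355, payoff=1.4845, prob=0.031942
UUUUD: Ā=103.8352, payoff=0.0000, prob=0.069208
DDDDU: Ā=63.2501, payoff=23.9699, prob=0.006804
UDDDU: Ā=76.6029, payoff=10.6171, prob=0.014743
DUDDU: Ā=73.4489, payoff=13.7711, prob=0.014743
UUDDU: Ā=88.9548, payoff=0.0000, prob=0.031942
DDUDU: Ā=70.6103, payoff=16.6097, prob=0.014743
UDUDU: Ā=85.5170, payoff=1.7030, prob=0.031942
DUUDU: Ā=82.3630, payoff=4.8570, prob=0.031942
UUUDU: Ā=99.7507, payoff=0.0000, prob=0.069208
DDDUU: Ā=68.0556, payoff=19.1644, prob=0.014743
UDDUU: Ā=82.4229, payoff=4.7971, prob=0.031942
DUDUU: Ā=79.2689, payoff=7.9511, prob=0.031942
UUDUU: Ā=96.0034, payoff=0.0000, prob=0.069208
DDUUU: Ā=76.4303, payoff=10.7897, prob=0.031942
UDUUU: Ā=92.5656, payoff=0.0000, prob=0.069208
DUUUU: Ā=89.4116, payoff=0.0000, prob=0.069208
UUUUU: Ā=108.2874, payoff=0.0000, prob=0.149951
Price = Σ prob·payoff / R^5 = 3.304830 / 1.159274 = 2.8508

price = 2.8508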